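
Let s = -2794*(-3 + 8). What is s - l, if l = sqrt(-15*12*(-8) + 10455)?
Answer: -13970 - sqrt(11895) ≈ -14079.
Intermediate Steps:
s = -13970 (s = -2794*5 = -13970)
l = sqrt(11895) (l = sqrt(-180*(-8) + 10455) = sqrt(1440 + 10455) = sqrt(11895) ≈ 109.06)
s - l = -13970 - sqrt(11895)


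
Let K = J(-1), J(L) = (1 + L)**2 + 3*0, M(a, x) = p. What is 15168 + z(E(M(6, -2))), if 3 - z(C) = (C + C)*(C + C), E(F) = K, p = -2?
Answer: 15171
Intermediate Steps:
M(a, x) = -2
J(L) = (1 + L)**2 (J(L) = (1 + L)**2 + 0 = (1 + L)**2)
K = 0 (K = (1 - 1)**2 = 0**2 = 0)
E(F) = 0
z(C) = 3 - 4*C**2 (z(C) = 3 - (C + C)*(C + C) = 3 - 2*C*2*C = 3 - 4*C**2)
15168 + z(E(M(6, -2))) = 15168 + (3 - 4*0**2) = 15168 + (3 - 4*0) = 15168 + (3 + 0) = 15168 + 3 = 15171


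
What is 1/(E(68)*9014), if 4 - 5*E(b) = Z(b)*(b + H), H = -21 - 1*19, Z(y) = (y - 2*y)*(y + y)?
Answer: 5/2334157272 ≈ 2.1421e-9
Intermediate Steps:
Z(y) = -2*y² (Z(y) = (-y)*(2*y) = -2*y²)
H = -40 (H = -21 - 19 = -40)
E(b) = ⅘ + 2*b²*(-40 + b)/5 (E(b) = ⅘ - (-2*b²)*(b - 40)/5 = ⅘ - (-2*b²)*(-40 + b)/5 = ⅘ - (-2)*b²*(-40 + b)/5 = ⅘ + 2*b²*(-40 + b)/5)
1/(E(68)*9014) = 1/((⅘ - 16*68² + (⅖)*68³)*9014) = (1/9014)/(⅘ - 16*4624 + (⅖)*314432) = (1/9014)/(⅘ - 73984 + 628864/5) = (1/9014)/(258948/5) = (5/258948)*(1/9014) = 5/2334157272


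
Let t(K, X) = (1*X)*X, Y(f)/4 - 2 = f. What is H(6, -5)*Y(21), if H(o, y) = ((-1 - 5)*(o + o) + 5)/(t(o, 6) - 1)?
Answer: -6164/35 ≈ -176.11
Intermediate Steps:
Y(f) = 8 + 4*f
t(K, X) = X² (t(K, X) = X*X = X²)
H(o, y) = ⅐ - 12*o/35 (H(o, y) = ((-1 - 5)*(o + o) + 5)/(6² - 1) = (-12*o + 5)/(36 - 1) = (-12*o + 5)/35 = (5 - 12*o)*(1/35) = ⅐ - 12*o/35)
H(6, -5)*Y(21) = (⅐ - 12/35*6)*(8 + 4*21) = (⅐ - 72/35)*(8 + 84) = -67/35*92 = -6164/35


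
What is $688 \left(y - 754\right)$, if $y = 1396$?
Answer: $441696$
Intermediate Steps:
$688 \left(y - 754\right) = 688 \left(1396 - 754\right) = 688 \cdot 642 = 441696$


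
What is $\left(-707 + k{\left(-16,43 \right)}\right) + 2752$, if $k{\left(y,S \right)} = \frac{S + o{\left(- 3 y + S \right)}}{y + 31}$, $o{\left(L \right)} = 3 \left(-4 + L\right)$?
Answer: $\frac{30979}{15} \approx 2065.3$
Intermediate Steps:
$o{\left(L \right)} = -12 + 3 L$
$k{\left(y,S \right)} = \frac{-12 - 9 y + 4 S}{31 + y}$ ($k{\left(y,S \right)} = \frac{S + \left(-12 + 3 \left(- 3 y + S\right)\right)}{y + 31} = \frac{S + \left(-12 + 3 \left(S - 3 y\right)\right)}{31 + y} = \frac{S - \left(12 - 3 S + 9 y\right)}{31 + y} = \frac{-12 - 9 y + 4 S}{31 + y}$)
$\left(-707 + k{\left(-16,43 \right)}\right) + 2752 = \left(-707 + \frac{-12 - -144 + 4 \cdot 43}{31 - 16}\right) + 2752 = \left(-707 + \frac{-12 + 144 + 172}{15}\right) + 2752 = \left(-707 + \frac{1}{15} \cdot 304\right) + 2752 = \left(-707 + \frac{304}{15}\right) + 2752 = - \frac{10301}{15} + 2752 = \frac{30979}{15}$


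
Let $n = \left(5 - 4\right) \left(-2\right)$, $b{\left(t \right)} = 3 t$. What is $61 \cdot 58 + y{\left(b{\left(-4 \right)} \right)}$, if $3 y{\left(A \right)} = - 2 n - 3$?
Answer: $\frac{10615}{3} \approx 3538.3$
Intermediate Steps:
$n = -2$ ($n = 1 \left(-2\right) = -2$)
$y{\left(A \right)} = \frac{1}{3}$ ($y{\left(A \right)} = \frac{\left(-2\right) \left(-2\right) - 3}{3} = \frac{4 - 3}{3} = \frac{1}{3} \cdot 1 = \frac{1}{3}$)
$61 \cdot 58 + y{\left(b{\left(-4 \right)} \right)} = 61 \cdot 58 + \frac{1}{3} = 3538 + \frac{1}{3} = \frac{10615}{3}$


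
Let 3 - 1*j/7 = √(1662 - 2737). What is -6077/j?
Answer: -18231/7588 - 30385*I*√43/7588 ≈ -2.4026 - 26.258*I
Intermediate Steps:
j = 21 - 35*I*√43 (j = 21 - 7*√(1662 - 2737) = 21 - 35*I*√43 ≈ 21.0 - 229.51*I)
-6077/j = -6077/(21 - 35*I*√43)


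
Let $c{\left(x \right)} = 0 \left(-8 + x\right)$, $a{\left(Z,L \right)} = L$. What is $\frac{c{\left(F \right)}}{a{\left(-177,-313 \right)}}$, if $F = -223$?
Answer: $0$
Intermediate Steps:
$c{\left(x \right)} = 0$
$\frac{c{\left(F \right)}}{a{\left(-177,-313 \right)}} = \frac{0}{-313} = 0 \left(- \frac{1}{313}\right) = 0$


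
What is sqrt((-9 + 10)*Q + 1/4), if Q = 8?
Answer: sqrt(33)/2 ≈ 2.8723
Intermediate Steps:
sqrt((-9 + 10)*Q + 1/4) = sqrt((-9 + 10)*8 + 1/4) = sqrt(1*8 + 1/4) = sqrt(8 + 1/4) = sqrt(33/4) = sqrt(33)/2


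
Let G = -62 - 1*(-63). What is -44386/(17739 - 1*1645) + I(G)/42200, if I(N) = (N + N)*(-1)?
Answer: -468280347/169791700 ≈ -2.7580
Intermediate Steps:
G = 1 (G = -62 + 63 = 1)
I(N) = -2*N (I(N) = (2*N)*(-1) = -2*N)
-44386/(17739 - 1*1645) + I(G)/42200 = -44386/(17739 - 1*1645) - 2*1/42200 = -44386/(17739 - 1645) - 2*1/42200 = -44386/16094 - 1/21100 = -44386*1/16094 - 1/21100 = -22193/8047 - 1/21100 = -468280347/169791700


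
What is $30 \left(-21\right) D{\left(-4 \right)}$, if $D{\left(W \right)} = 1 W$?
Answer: $2520$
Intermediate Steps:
$D{\left(W \right)} = W$
$30 \left(-21\right) D{\left(-4 \right)} = 30 \left(-21\right) \left(-4\right) = \left(-630\right) \left(-4\right) = 2520$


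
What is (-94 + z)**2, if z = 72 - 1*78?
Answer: 10000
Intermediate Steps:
z = -6 (z = 72 - 78 = -6)
(-94 + z)**2 = (-94 - 6)**2 = (-100)**2 = 10000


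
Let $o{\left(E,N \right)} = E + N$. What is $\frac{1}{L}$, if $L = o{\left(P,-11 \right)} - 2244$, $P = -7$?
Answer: $- \frac{1}{2262} \approx -0.00044209$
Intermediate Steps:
$L = -2262$ ($L = \left(-7 - 11\right) - 2244 = -18 - 2244 = -2262$)
$\frac{1}{L} = \frac{1}{-2262} = - \frac{1}{2262}$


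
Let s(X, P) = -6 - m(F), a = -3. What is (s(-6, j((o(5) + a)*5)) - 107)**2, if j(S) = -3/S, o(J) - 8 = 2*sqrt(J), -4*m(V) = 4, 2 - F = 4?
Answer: 12544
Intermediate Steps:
F = -2 (F = 2 - 1*4 = 2 - 4 = -2)
m(V) = -1 (m(V) = -1/4*4 = -1)
o(J) = 8 + 2*sqrt(J)
s(X, P) = -5 (s(X, P) = -6 - 1*(-1) = -6 + 1 = -5)
(s(-6, j((o(5) + a)*5)) - 107)**2 = (-5 - 107)**2 = (-112)**2 = 12544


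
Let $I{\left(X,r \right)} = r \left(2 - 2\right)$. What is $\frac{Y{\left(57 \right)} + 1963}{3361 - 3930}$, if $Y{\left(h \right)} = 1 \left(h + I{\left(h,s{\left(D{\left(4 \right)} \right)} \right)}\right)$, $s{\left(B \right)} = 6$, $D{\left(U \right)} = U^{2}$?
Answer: $- \frac{2020}{569} \approx -3.5501$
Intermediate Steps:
$I{\left(X,r \right)} = 0$ ($I{\left(X,r \right)} = r 0 = 0$)
$Y{\left(h \right)} = h$ ($Y{\left(h \right)} = 1 \left(h + 0\right) = 1 h = h$)
$\frac{Y{\left(57 \right)} + 1963}{3361 - 3930} = \frac{57 + 1963}{3361 - 3930} = \frac{2020}{-569} = 2020 \left(- \frac{1}{569}\right) = - \frac{2020}{569}$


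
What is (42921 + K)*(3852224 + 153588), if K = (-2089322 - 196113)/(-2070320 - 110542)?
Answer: 11028596988238666/64143 ≈ 1.7194e+11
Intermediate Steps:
K = 2285435/2180862 (K = -2285435/(-2180862) = -2285435*(-1/2180862) = 2285435/2180862 ≈ 1.0480)
(42921 + K)*(3852224 + 153588) = (42921 + 2285435/2180862)*(3852224 + 153588) = (93607063337/2180862)*4005812 = 11028596988238666/64143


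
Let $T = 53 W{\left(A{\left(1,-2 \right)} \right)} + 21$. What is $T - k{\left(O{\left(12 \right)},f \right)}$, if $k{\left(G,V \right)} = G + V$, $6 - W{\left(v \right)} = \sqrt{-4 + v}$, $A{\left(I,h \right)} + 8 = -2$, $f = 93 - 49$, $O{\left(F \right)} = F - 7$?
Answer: $290 - 53 i \sqrt{14} \approx 290.0 - 198.31 i$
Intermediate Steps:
$O{\left(F \right)} = -7 + F$
$f = 44$
$A{\left(I,h \right)} = -10$ ($A{\left(I,h \right)} = -8 - 2 = -10$)
$W{\left(v \right)} = 6 - \sqrt{-4 + v}$
$T = 339 - 53 i \sqrt{14}$ ($T = 53 \left(6 - \sqrt{-4 - 10}\right) + 21 = 53 \left(6 - \sqrt{-14}\right) + 21 = 53 \left(6 - i \sqrt{14}\right) + 21 = \left(318 - 53 i \sqrt{14}\right) + 21 = 339 - 53 i \sqrt{14} \approx 339.0 - 198.31 i$)
$T - k{\left(O{\left(12 \right)},f \right)} = \left(339 - 53 i \sqrt{14}\right) - \left(\left(-7 + 12\right) + 44\right) = \left(339 - 53 i \sqrt{14}\right) - \left(5 + 44\right) = \left(339 - 53 i \sqrt{14}\right) - 49 = 290 - 53 i \sqrt{14}$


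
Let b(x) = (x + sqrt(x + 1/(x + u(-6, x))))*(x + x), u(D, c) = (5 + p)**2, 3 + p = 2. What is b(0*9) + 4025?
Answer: 4025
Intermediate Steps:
p = -1 (p = -3 + 2 = -1)
u(D, c) = 16 (u(D, c) = (5 - 1)**2 = 4**2 = 16)
b(x) = 2*x*(x + sqrt(x + 1/(16 + x))) (b(x) = (x + sqrt(x + 1/(x + 16)))*(x + x) = (x + sqrt(x + 1/(16 + x)))*(2*x) = 2*x*(x + sqrt(x + 1/(16 + x))))
b(0*9) + 4025 = 2*(0*9)*(0*9 + sqrt((1 + (0*9)*(16 + 0*9))/(16 + 0*9))) + 4025 = 2*0*(0 + sqrt((1 + 0*(16 + 0))/(16 + 0))) + 4025 = 2*0*(0 + sqrt((1 + 0*16)/16)) + 4025 = 2*0*(0 + sqrt((1 + 0)/16)) + 4025 = 2*0*(0 + sqrt((1/16)*1)) + 4025 = 2*0*(0 + sqrt(1/16)) + 4025 = 2*0*(0 + 1/4) + 4025 = 2*0*(1/4) + 4025 = 0 + 4025 = 4025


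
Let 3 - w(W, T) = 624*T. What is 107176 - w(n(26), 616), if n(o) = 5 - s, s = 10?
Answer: 491557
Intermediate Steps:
n(o) = -5 (n(o) = 5 - 1*10 = 5 - 10 = -5)
w(W, T) = 3 - 624*T
107176 - w(n(26), 616) = 107176 - (3 - 624*616) = 107176 - (3 - 384384) = 107176 - 1*(-384381) = 107176 + 384381 = 491557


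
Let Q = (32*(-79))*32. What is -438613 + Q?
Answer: -519509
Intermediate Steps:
Q = -80896 (Q = -2528*32 = -80896)
-438613 + Q = -438613 - 80896 = -519509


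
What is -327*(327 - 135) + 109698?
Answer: 46914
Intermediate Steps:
-327*(327 - 135) + 109698 = -327*192 + 109698 = -62784 + 109698 = 46914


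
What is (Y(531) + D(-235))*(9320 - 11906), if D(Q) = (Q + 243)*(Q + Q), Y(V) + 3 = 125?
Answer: 9407868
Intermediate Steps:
Y(V) = 122 (Y(V) = -3 + 125 = 122)
D(Q) = 2*Q*(243 + Q) (D(Q) = (243 + Q)*(2*Q) = 2*Q*(243 + Q))
(Y(531) + D(-235))*(9320 - 11906) = (122 + 2*(-235)*(243 - 235))*(9320 - 11906) = (122 + 2*(-235)*8)*(-2586) = (122 - 3760)*(-2586) = -3638*(-2586) = 9407868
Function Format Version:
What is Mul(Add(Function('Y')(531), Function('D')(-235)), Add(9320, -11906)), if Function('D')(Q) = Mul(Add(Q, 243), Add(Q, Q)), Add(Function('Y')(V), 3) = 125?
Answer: 9407868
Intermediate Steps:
Function('Y')(V) = 122 (Function('Y')(V) = Add(-3, 125) = 122)
Function('D')(Q) = Mul(2, Q, Add(243, Q)) (Function('D')(Q) = Mul(Add(243, Q), Mul(2, Q)) = Mul(2, Q, Add(243, Q)))
Mul(Add(Function('Y')(531), Function('D')(-235)), Add(9320, -11906)) = Mul(Add(122, Mul(2, -235, Add(243, -235))), Add(9320, -11906)) = Mul(Add(122, Mul(2, -235, 8)), -2586) = Mul(Add(122, -3760), -2586) = Mul(-3638, -2586) = 9407868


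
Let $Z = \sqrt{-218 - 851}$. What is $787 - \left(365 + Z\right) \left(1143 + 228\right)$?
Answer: $-499628 - 1371 i \sqrt{1069} \approx -4.9963 \cdot 10^{5} - 44826.0 i$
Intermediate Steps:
$Z = i \sqrt{1069}$ ($Z = \sqrt{-1069} = i \sqrt{1069} \approx 32.696 i$)
$787 - \left(365 + Z\right) \left(1143 + 228\right) = 787 - \left(365 + i \sqrt{1069}\right) \left(1143 + 228\right) = 787 - \left(365 + i \sqrt{1069}\right) 1371 = 787 - \left(500415 + 1371 i \sqrt{1069}\right) = -499628 - 1371 i \sqrt{1069}$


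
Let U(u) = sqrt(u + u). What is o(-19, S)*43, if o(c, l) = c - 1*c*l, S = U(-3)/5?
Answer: -817 + 817*I*sqrt(6)/5 ≈ -817.0 + 400.25*I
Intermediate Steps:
U(u) = sqrt(2)*sqrt(u) (U(u) = sqrt(2*u) = sqrt(2)*sqrt(u))
S = I*sqrt(6)/5 (S = (sqrt(2)*sqrt(-3))/5 = (sqrt(2)*(I*sqrt(3)))*(1/5) = (I*sqrt(6))*(1/5) = I*sqrt(6)/5 ≈ 0.4899*I)
o(c, l) = c - c*l
o(-19, S)*43 = -19*(1 - I*sqrt(6)/5)*43 = (-19 + 19*I*sqrt(6)/5)*43 = -817 + 817*I*sqrt(6)/5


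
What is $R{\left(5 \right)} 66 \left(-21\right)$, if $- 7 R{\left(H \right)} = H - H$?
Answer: $0$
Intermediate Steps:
$R{\left(H \right)} = 0$ ($R{\left(H \right)} = - \frac{H - H}{7} = \left(- \frac{1}{7}\right) 0 = 0$)
$R{\left(5 \right)} 66 \left(-21\right) = 0 \cdot 66 \left(-21\right) = 0 \left(-21\right) = 0$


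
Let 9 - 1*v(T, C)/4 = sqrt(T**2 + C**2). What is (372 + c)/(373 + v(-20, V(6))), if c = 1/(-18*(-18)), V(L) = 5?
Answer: 49296361/51995844 + 602645*sqrt(17)/12998961 ≈ 1.1392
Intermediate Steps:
c = 1/324 ≈ 0.0030864
v(T, C) = 36 - 4*sqrt(C**2 + T**2) (v(T, C) = 36 - 4*sqrt(T**2 + C**2) = 36 - 4*sqrt(C**2 + T**2))
(372 + c)/(373 + v(-20, V(6))) = (372 + 1/324)/(373 + (36 - 4*sqrt(5**2 + (-20)**2))) = 120529/(324*(373 + (36 - 4*sqrt(25 + 400)))) = 120529/(324*(373 + (36 - 20*sqrt(17)))) = 120529/(324*(409 - 20*sqrt(17)))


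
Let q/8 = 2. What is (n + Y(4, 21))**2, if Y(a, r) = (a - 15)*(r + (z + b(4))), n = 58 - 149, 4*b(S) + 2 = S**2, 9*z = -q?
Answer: 37662769/324 ≈ 1.1624e+5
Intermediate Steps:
q = 16 (q = 8*2 = 16)
z = -16/9 (z = (-1*16)/9 = (1/9)*(-16) = -16/9 ≈ -1.7778)
b(S) = -1/2 + S**2/4
n = -91
Y(a, r) = (-15 + a)*(31/18 + r) (Y(a, r) = (a - 15)*(r + (-16/9 + (-1/2 + (1/4)*4**2))) = (-15 + a)*(r + (-16/9 + (-1/2 + (1/4)*16))) = (-15 + a)*(r + (-16/9 + (-1/2 + 4))) = (-15 + a)*(r + (-16/9 + 7/2)) = (-15 + a)*(r + 31/18) = (-15 + a)*(31/18 + r))
(n + Y(4, 21))**2 = (-91 + (-155/6 - 15*21 + (31/18)*4 + 4*21))**2 = (-91 + (-155/6 - 315 + 62/9 + 84))**2 = (-91 - 4499/18)**2 = (-6137/18)**2 = 37662769/324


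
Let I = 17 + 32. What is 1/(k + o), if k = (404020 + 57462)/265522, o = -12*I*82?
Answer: -132761/6400973635 ≈ -2.0741e-5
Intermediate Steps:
I = 49
o = -48216 (o = -12*49*82 = -588*82 = -48216)
k = 230741/132761 (k = 461482*(1/265522) = 230741/132761 ≈ 1.7380)
1/(k + o) = 1/(230741/132761 - 48216) = 1/(-6400973635/132761) = -132761/6400973635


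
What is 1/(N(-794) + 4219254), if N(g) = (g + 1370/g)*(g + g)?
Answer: 1/5482866 ≈ 1.8239e-7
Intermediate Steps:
N(g) = 2*g*(g + 1370/g) (N(g) = (g + 1370/g)*(2*g) = 2*g*(g + 1370/g))
1/(N(-794) + 4219254) = 1/((2740 + 2*(-794)**2) + 4219254) = 1/((2740 + 2*630436) + 4219254) = 1/((2740 + 1260872) + 4219254) = 1/(1263612 + 4219254) = 1/5482866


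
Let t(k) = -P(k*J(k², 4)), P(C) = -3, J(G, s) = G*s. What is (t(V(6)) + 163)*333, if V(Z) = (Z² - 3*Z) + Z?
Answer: 55278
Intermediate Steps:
V(Z) = Z² - 2*Z
t(k) = 3 (t(k) = -1*(-3) = 3)
(t(V(6)) + 163)*333 = (3 + 163)*333 = 166*333 = 55278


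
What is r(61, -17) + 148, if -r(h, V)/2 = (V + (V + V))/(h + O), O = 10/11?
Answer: 33970/227 ≈ 149.65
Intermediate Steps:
O = 10/11 (O = 10*(1/11) = 10/11 ≈ 0.90909)
r(h, V) = -6*V/(10/11 + h) (r(h, V) = -2*(V + (V + V))/(h + 10/11) = -2*(V + 2*V)/(10/11 + h) = -2*3*V/(10/11 + h) = -6*V/(10/11 + h))
r(61, -17) + 148 = -66*(-17)/(10 + 11*61) + 148 = -66*(-17)/(10 + 671) + 148 = -66*(-17)/681 + 148 = -66*(-17)*1/681 + 148 = 374/227 + 148 = 33970/227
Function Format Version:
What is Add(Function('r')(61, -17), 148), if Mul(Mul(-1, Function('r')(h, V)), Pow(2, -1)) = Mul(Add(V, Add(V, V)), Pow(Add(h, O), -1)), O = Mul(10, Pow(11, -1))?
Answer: Rational(33970, 227) ≈ 149.65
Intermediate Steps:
O = Rational(10, 11) (O = Mul(10, Rational(1, 11)) = Rational(10, 11) ≈ 0.90909)
Function('r')(h, V) = Mul(-6, V, Pow(Add(Rational(10, 11), h), -1)) (Function('r')(h, V) = Mul(-2, Mul(Add(V, Add(V, V)), Pow(Add(h, Rational(10, 11)), -1))) = Mul(-2, Mul(Add(V, Mul(2, V)), Pow(Add(Rational(10, 11), h), -1))) = Mul(-2, Mul(Mul(3, V), Pow(Add(Rational(10, 11), h), -1))) = Mul(-2, Mul(3, V, Pow(Add(Rational(10, 11), h), -1))) = Mul(-6, V, Pow(Add(Rational(10, 11), h), -1)))
Add(Function('r')(61, -17), 148) = Add(Mul(-66, -17, Pow(Add(10, Mul(11, 61)), -1)), 148) = Add(Mul(-66, -17, Pow(Add(10, 671), -1)), 148) = Add(Mul(-66, -17, Pow(681, -1)), 148) = Add(Mul(-66, -17, Rational(1, 681)), 148) = Add(Rational(374, 227), 148) = Rational(33970, 227)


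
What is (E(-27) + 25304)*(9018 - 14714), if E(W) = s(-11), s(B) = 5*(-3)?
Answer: -144046144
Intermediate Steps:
s(B) = -15
E(W) = -15
(E(-27) + 25304)*(9018 - 14714) = (-15 + 25304)*(9018 - 14714) = 25289*(-5696) = -144046144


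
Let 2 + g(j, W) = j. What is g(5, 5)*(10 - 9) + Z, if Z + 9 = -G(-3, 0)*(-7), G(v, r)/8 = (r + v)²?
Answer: 498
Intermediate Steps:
G(v, r) = 8*(r + v)²
g(j, W) = -2 + j
Z = 495 (Z = -9 - 8*(0 - 3)²*(-7) = -9 - 8*(-3)²*(-7) = -9 - 8*9*(-7) = -9 - 1*72*(-7) = -9 - 72*(-7) = -9 + 504 = 495)
g(5, 5)*(10 - 9) + Z = (-2 + 5)*(10 - 9) + 495 = 3*1 + 495 = 3 + 495 = 498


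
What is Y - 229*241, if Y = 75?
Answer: -55114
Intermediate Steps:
Y - 229*241 = 75 - 229*241 = 75 - 55189 = -55114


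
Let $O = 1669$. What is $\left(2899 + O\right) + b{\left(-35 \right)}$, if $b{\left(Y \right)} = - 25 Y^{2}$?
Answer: $-26057$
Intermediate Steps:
$\left(2899 + O\right) + b{\left(-35 \right)} = \left(2899 + 1669\right) - 25 \left(-35\right)^{2} = 4568 - 30625 = -26057$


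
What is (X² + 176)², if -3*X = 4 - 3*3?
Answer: 2588881/81 ≈ 31962.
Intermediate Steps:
X = 5/3 (X = -(4 - 3*3)/3 = -(4 - 9)/3 = -⅓*(-5) = 5/3 ≈ 1.6667)
(X² + 176)² = ((5/3)² + 176)² = (25/9 + 176)² = (1609/9)² = 2588881/81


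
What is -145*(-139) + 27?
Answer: 20182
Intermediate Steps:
-145*(-139) + 27 = 20155 + 27 = 20182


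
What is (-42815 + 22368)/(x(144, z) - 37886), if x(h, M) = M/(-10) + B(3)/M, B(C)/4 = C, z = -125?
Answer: 5111750/9468399 ≈ 0.53988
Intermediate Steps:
B(C) = 4*C
x(h, M) = 12/M - M/10 (x(h, M) = M/(-10) + (4*3)/M = M*(-⅒) + 12/M = -M/10 + 12/M = 12/M - M/10)
(-42815 + 22368)/(x(144, z) - 37886) = (-42815 + 22368)/((12/(-125) - ⅒*(-125)) - 37886) = -20447/((12*(-1/125) + 25/2) - 37886) = -20447/((-12/125 + 25/2) - 37886) = -20447/(3101/250 - 37886) = -20447/(-9468399/250) = -20447*(-250/9468399) = 5111750/9468399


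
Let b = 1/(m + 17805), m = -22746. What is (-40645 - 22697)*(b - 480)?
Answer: 1854654542/61 ≈ 3.0404e+7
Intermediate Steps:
b = -1/4941 (b = 1/(-22746 + 17805) = 1/(-4941) = -1/4941 ≈ -0.00020239)
(-40645 - 22697)*(b - 480) = (-40645 - 22697)*(-1/4941 - 480) = -63342*(-2371681/4941) = 1854654542/61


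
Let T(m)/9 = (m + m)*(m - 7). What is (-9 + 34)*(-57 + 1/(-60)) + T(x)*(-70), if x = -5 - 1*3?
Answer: -1831505/12 ≈ -1.5263e+5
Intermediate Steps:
x = -8 (x = -5 - 3 = -8)
T(m) = 18*m*(-7 + m) (T(m) = 9*((m + m)*(m - 7)) = 9*((2*m)*(-7 + m)) = 9*(2*m*(-7 + m)) = 18*m*(-7 + m))
(-9 + 34)*(-57 + 1/(-60)) + T(x)*(-70) = (-9 + 34)*(-57 + 1/(-60)) + (18*(-8)*(-7 - 8))*(-70) = 25*(-57 - 1/60) + (18*(-8)*(-15))*(-70) = 25*(-3421/60) + 2160*(-70) = -17105/12 - 151200 = -1831505/12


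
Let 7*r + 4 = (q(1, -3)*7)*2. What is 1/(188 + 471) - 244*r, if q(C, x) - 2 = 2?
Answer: -8361385/4613 ≈ -1812.6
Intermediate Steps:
q(C, x) = 4 (q(C, x) = 2 + 2 = 4)
r = 52/7 (r = -4/7 + ((4*7)*2)/7 = -4/7 + (28*2)/7 = -4/7 + (⅐)*56 = -4/7 + 8 = 52/7 ≈ 7.4286)
1/(188 + 471) - 244*r = 1/(188 + 471) - 244*52/7 = 1/659 - 12688/7 = -8361385/4613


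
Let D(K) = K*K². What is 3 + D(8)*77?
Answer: 39427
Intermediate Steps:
D(K) = K³
3 + D(8)*77 = 3 + 8³*77 = 3 + 512*77 = 3 + 39424 = 39427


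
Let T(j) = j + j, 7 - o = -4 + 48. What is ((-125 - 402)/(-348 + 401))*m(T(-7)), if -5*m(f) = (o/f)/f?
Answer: -19499/51940 ≈ -0.37541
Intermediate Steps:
o = -37 (o = 7 - (-4 + 48) = 7 - 1*44 = 7 - 44 = -37)
T(j) = 2*j
m(f) = 37/(5*f**2) (m(f) = -(-37/f)/(5*f) = -(-37)/(5*f**2) = 37/(5*f**2))
((-125 - 402)/(-348 + 401))*m(T(-7)) = ((-125 - 402)/(-348 + 401))*(37/(5*(2*(-7))**2)) = (-527/53)*((37/5)/(-14)**2) = (-527*1/53)*((37/5)*(1/196)) = -527/53*37/980 = -19499/51940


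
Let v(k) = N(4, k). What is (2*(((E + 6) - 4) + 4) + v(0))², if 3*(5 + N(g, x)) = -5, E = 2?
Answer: 784/9 ≈ 87.111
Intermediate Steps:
N(g, x) = -20/3 (N(g, x) = -5 + (⅓)*(-5) = -5 - 5/3 = -20/3)
v(k) = -20/3
(2*(((E + 6) - 4) + 4) + v(0))² = (2*(((2 + 6) - 4) + 4) - 20/3)² = (2*((8 - 4) + 4) - 20/3)² = (2*(4 + 4) - 20/3)² = (2*8 - 20/3)² = (16 - 20/3)² = (28/3)² = 784/9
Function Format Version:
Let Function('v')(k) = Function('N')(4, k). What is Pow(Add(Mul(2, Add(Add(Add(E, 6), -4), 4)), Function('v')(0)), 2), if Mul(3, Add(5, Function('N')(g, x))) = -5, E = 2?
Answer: Rational(784, 9) ≈ 87.111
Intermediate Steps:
Function('N')(g, x) = Rational(-20, 3) (Function('N')(g, x) = Add(-5, Mul(Rational(1, 3), -5)) = Add(-5, Rational(-5, 3)) = Rational(-20, 3))
Function('v')(k) = Rational(-20, 3)
Pow(Add(Mul(2, Add(Add(Add(E, 6), -4), 4)), Function('v')(0)), 2) = Pow(Add(Mul(2, Add(Add(Add(2, 6), -4), 4)), Rational(-20, 3)), 2) = Pow(Add(Mul(2, Add(Add(8, -4), 4)), Rational(-20, 3)), 2) = Pow(Add(Mul(2, Add(4, 4)), Rational(-20, 3)), 2) = Pow(Add(Mul(2, 8), Rational(-20, 3)), 2) = Pow(Add(16, Rational(-20, 3)), 2) = Pow(Rational(28, 3), 2) = Rational(784, 9)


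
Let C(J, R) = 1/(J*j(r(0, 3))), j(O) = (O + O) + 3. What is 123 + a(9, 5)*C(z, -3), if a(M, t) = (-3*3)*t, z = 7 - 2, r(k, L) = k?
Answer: 120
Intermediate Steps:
j(O) = 3 + 2*O (j(O) = 2*O + 3 = 3 + 2*O)
z = 5
a(M, t) = -9*t
C(J, R) = 1/(3*J) (C(J, R) = 1/(J*(3 + 2*0)) = 1/(J*(3 + 0)) = 1/(J*3) = (⅓)/J = 1/(3*J))
123 + a(9, 5)*C(z, -3) = 123 + (-9*5)*((⅓)/5) = 123 - 15/5 = 123 - 45*1/15 = 123 - 3 = 120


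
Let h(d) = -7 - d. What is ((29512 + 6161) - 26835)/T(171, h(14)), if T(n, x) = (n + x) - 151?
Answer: -8838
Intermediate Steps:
T(n, x) = -151 + n + x
((29512 + 6161) - 26835)/T(171, h(14)) = ((29512 + 6161) - 26835)/(-151 + 171 + (-7 - 1*14)) = (35673 - 26835)/(-151 + 171 + (-7 - 14)) = 8838/(-151 + 171 - 21) = 8838/(-1) = 8838*(-1) = -8838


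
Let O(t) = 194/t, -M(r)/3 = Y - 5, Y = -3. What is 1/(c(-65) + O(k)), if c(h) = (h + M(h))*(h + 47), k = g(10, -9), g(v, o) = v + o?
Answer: 1/932 ≈ 0.0010730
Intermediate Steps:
g(v, o) = o + v
k = 1 (k = -9 + 10 = 1)
M(r) = 24 (M(r) = -3*(-3 - 5) = -3*(-8) = 24)
c(h) = (24 + h)*(47 + h) (c(h) = (h + 24)*(h + 47) = (24 + h)*(47 + h))
1/(c(-65) + O(k)) = 1/((1128 + (-65)² + 71*(-65)) + 194/1) = 1/((1128 + 4225 - 4615) + 194*1) = 1/(738 + 194) = 1/932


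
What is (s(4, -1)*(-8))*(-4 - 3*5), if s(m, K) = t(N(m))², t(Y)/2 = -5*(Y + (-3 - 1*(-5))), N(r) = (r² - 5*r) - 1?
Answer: 136800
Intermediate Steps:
N(r) = -1 + r² - 5*r
t(Y) = -20 - 10*Y (t(Y) = 2*(-5*(Y + (-3 - 1*(-5)))) = 2*(-5*(Y + (-3 + 5))) = 2*(-5*(Y + 2)) = 2*(-5*(2 + Y)) = 2*(-10 - 5*Y) = -20 - 10*Y)
s(m, K) = (-10 - 10*m² + 50*m)² (s(m, K) = (-20 - 10*(-1 + m² - 5*m))² = (-20 + (10 - 10*m² + 50*m))² = (-10 - 10*m² + 50*m)²)
(s(4, -1)*(-8))*(-4 - 3*5) = ((100*(1 + 4² - 5*4)²)*(-8))*(-4 - 3*5) = ((100*(1 + 16 - 20)²)*(-8))*(-4 - 15) = ((100*(-3)²)*(-8))*(-19) = ((100*9)*(-8))*(-19) = (900*(-8))*(-19) = -7200*(-19) = 136800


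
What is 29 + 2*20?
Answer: 69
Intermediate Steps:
29 + 2*20 = 29 + 40 = 69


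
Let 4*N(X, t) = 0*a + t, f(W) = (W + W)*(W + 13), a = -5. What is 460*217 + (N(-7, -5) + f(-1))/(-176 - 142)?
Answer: 126971141/1272 ≈ 99820.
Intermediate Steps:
f(W) = 2*W*(13 + W) (f(W) = (2*W)*(13 + W) = 2*W*(13 + W))
N(X, t) = t/4 (N(X, t) = (0*(-5) + t)/4 = (0 + t)/4 = t/4)
460*217 + (N(-7, -5) + f(-1))/(-176 - 142) = 460*217 + ((¼)*(-5) + 2*(-1)*(13 - 1))/(-176 - 142) = 99820 + (-5/4 + 2*(-1)*12)/(-318) = 99820 + (-5/4 - 24)*(-1/318) = 99820 - 101/4*(-1/318) = 99820 + 101/1272 = 126971141/1272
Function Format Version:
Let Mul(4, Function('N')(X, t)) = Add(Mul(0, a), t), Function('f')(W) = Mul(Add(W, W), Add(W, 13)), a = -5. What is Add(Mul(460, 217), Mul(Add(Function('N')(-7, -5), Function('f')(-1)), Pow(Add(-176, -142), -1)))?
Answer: Rational(126971141, 1272) ≈ 99820.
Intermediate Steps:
Function('f')(W) = Mul(2, W, Add(13, W)) (Function('f')(W) = Mul(Mul(2, W), Add(13, W)) = Mul(2, W, Add(13, W)))
Function('N')(X, t) = Mul(Rational(1, 4), t) (Function('N')(X, t) = Mul(Rational(1, 4), Add(Mul(0, -5), t)) = Mul(Rational(1, 4), Add(0, t)) = Mul(Rational(1, 4), t))
Add(Mul(460, 217), Mul(Add(Function('N')(-7, -5), Function('f')(-1)), Pow(Add(-176, -142), -1))) = Add(Mul(460, 217), Mul(Add(Mul(Rational(1, 4), -5), Mul(2, -1, Add(13, -1))), Pow(Add(-176, -142), -1))) = Add(99820, Mul(Add(Rational(-5, 4), Mul(2, -1, 12)), Pow(-318, -1))) = Add(99820, Mul(Add(Rational(-5, 4), -24), Rational(-1, 318))) = Add(99820, Mul(Rational(-101, 4), Rational(-1, 318))) = Add(99820, Rational(101, 1272)) = Rational(126971141, 1272)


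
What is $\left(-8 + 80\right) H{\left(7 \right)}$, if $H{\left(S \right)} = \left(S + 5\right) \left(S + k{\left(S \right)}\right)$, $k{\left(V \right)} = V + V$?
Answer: $18144$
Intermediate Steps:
$k{\left(V \right)} = 2 V$
$H{\left(S \right)} = 3 S \left(5 + S\right)$ ($H{\left(S \right)} = \left(S + 5\right) \left(S + 2 S\right) = \left(5 + S\right) 3 S = 3 S \left(5 + S\right)$)
$\left(-8 + 80\right) H{\left(7 \right)} = \left(-8 + 80\right) 3 \cdot 7 \left(5 + 7\right) = 72 \cdot 3 \cdot 7 \cdot 12 = 72 \cdot 252 = 18144$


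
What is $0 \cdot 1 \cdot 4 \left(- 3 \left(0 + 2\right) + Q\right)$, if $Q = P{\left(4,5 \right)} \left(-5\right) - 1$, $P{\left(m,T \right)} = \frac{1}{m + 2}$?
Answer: $0$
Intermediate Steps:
$P{\left(m,T \right)} = \frac{1}{2 + m}$
$Q = - \frac{11}{6}$ ($Q = \frac{1}{2 + 4} \left(-5\right) - 1 = \frac{1}{6} \left(-5\right) - 1 = - \frac{5}{6} - 1 = - \frac{11}{6} \approx -1.8333$)
$0 \cdot 1 \cdot 4 \left(- 3 \left(0 + 2\right) + Q\right) = 0 \cdot 1 \cdot 4 \left(- 3 \left(0 + 2\right) - \frac{11}{6}\right) = 0 \cdot 4 \left(\left(-3\right) 2 - \frac{11}{6}\right) = 0 \left(-6 - \frac{11}{6}\right) = 0 \left(- \frac{47}{6}\right) = 0$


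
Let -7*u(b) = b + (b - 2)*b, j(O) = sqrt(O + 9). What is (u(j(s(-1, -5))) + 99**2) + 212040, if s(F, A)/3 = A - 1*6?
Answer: 1552911/7 + 2*I*sqrt(6)/7 ≈ 2.2184e+5 + 0.69985*I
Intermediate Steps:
s(F, A) = -18 + 3*A (s(F, A) = 3*(A - 1*6) = 3*(A - 6) = 3*(-6 + A) = -18 + 3*A)
j(O) = sqrt(9 + O)
u(b) = -b/7 - b*(-2 + b)/7 (u(b) = -(b + (b - 2)*b)/7 = -(b + (-2 + b)*b)/7 = -(b + b*(-2 + b))/7 = -b/7 - b*(-2 + b)/7)
(u(j(s(-1, -5))) + 99**2) + 212040 = (sqrt(9 + (-18 + 3*(-5)))*(1 - sqrt(9 + (-18 + 3*(-5))))/7 + 99**2) + 212040 = (sqrt(9 + (-18 - 15))*(1 - sqrt(9 + (-18 - 15)))/7 + 9801) + 212040 = (sqrt(9 - 33)*(1 - sqrt(9 - 33))/7 + 9801) + 212040 = (sqrt(-24)*(1 - sqrt(-24))/7 + 9801) + 212040 = ((2*I*sqrt(6))*(1 - 2*I*sqrt(6))/7 + 9801) + 212040 = (2*I*sqrt(6)*(1 - 2*I*sqrt(6))/7 + 9801) + 212040 = (9801 + 2*I*sqrt(6)*(1 - 2*I*sqrt(6))/7) + 212040 = 221841 + 2*I*sqrt(6)*(1 - 2*I*sqrt(6))/7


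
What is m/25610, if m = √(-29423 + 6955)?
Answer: I*√5617/12805 ≈ 0.0058529*I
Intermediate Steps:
m = 2*I*√5617 (m = √(-22468) = 2*I*√5617 ≈ 149.89*I)
m/25610 = (2*I*√5617)/25610 = (2*I*√5617)*(1/25610) = I*√5617/12805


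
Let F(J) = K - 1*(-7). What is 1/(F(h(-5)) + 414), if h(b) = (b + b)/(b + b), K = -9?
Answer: 1/412 ≈ 0.0024272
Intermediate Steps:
h(b) = 1 (h(b) = (2*b)/((2*b)) = (2*b)*(1/(2*b)) = 1)
F(J) = -2 (F(J) = -9 - 1*(-7) = -9 + 7 = -2)
1/(F(h(-5)) + 414) = 1/(-2 + 414) = 1/412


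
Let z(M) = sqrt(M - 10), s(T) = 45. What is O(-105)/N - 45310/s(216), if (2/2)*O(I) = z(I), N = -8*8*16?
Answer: -9062/9 - I*sqrt(115)/1024 ≈ -1006.9 - 0.010472*I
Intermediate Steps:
N = -1024 (N = -64*16 = -1024)
z(M) = sqrt(-10 + M)
O(I) = sqrt(-10 + I)
O(-105)/N - 45310/s(216) = sqrt(-10 - 105)/(-1024) - 45310/45 = sqrt(-115)*(-1/1024) - 45310*1/45 = (I*sqrt(115))*(-1/1024) - 9062/9 = -I*sqrt(115)/1024 - 9062/9 = -9062/9 - I*sqrt(115)/1024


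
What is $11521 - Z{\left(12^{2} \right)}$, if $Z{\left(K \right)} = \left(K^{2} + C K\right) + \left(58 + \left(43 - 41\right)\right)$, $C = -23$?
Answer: $-5963$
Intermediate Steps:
$Z{\left(K \right)} = 60 + K^{2} - 23 K$ ($Z{\left(K \right)} = \left(K^{2} - 23 K\right) + \left(58 + \left(43 - 41\right)\right) = \left(K^{2} - 23 K\right) + \left(58 + 2\right) = \left(K^{2} - 23 K\right) + 60 = 60 + K^{2} - 23 K$)
$11521 - Z{\left(12^{2} \right)} = 11521 - \left(60 + \left(12^{2}\right)^{2} - 23 \cdot 12^{2}\right) = 11521 - \left(60 + 144^{2} - 3312\right) = 11521 - \left(60 + 20736 - 3312\right) = 11521 - 17484 = -5963$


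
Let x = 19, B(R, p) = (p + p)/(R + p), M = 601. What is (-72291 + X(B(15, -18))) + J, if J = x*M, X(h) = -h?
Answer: -60884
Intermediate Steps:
B(R, p) = 2*p/(R + p) (B(R, p) = (2*p)/(R + p) = 2*p/(R + p))
J = 11419 (J = 19*601 = 11419)
(-72291 + X(B(15, -18))) + J = (-72291 - 2*(-18)/(15 - 18)) + 11419 = (-72291 - 2*(-18)/(-3)) + 11419 = (-72291 - 2*(-18)*(-1)/3) + 11419 = (-72291 - 1*12) + 11419 = (-72291 - 12) + 11419 = -72303 + 11419 = -60884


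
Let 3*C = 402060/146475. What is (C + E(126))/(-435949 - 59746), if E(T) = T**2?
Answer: -465114224/14521385025 ≈ -0.032030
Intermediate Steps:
C = 26804/29295 (C = (402060/146475)/3 = (402060*(1/146475))/3 = (1/3)*(26804/9765) = 26804/29295 ≈ 0.91497)
(C + E(126))/(-435949 - 59746) = (26804/29295 + 126**2)/(-435949 - 59746) = (26804/29295 + 15876)/(-495695) = (465114224/29295)*(-1/495695) = -465114224/14521385025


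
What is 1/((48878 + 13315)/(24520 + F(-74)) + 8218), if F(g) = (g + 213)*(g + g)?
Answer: 1316/10835619 ≈ 0.00012145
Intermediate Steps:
F(g) = 2*g*(213 + g) (F(g) = (213 + g)*(2*g) = 2*g*(213 + g))
1/((48878 + 13315)/(24520 + F(-74)) + 8218) = 1/((48878 + 13315)/(24520 + 2*(-74)*(213 - 74)) + 8218) = 1/(62193/(24520 + 2*(-74)*139) + 8218) = 1/(62193/(24520 - 20572) + 8218) = 1/(62193/3948 + 8218) = 1/(62193*(1/3948) + 8218) = 1/(20731/1316 + 8218) = 1/(10835619/1316) = 1316/10835619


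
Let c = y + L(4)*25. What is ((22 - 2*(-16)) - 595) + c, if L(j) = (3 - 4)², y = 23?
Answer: -493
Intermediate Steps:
L(j) = 1 (L(j) = (-1)² = 1)
c = 48 (c = 23 + 1*25 = 23 + 25 = 48)
((22 - 2*(-16)) - 595) + c = ((22 - 2*(-16)) - 595) + 48 = ((22 + 32) - 595) + 48 = (54 - 595) + 48 = -541 + 48 = -493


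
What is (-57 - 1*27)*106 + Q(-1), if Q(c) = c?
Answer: -8905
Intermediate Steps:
(-57 - 1*27)*106 + Q(-1) = (-57 - 1*27)*106 - 1 = (-57 - 27)*106 - 1 = -84*106 - 1 = -8904 - 1 = -8905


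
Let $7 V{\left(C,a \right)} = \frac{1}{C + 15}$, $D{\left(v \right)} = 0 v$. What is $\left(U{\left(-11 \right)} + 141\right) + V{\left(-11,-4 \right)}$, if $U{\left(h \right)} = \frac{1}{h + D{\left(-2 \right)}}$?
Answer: $\frac{43411}{308} \approx 140.94$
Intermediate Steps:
$D{\left(v \right)} = 0$
$U{\left(h \right)} = \frac{1}{h}$ ($U{\left(h \right)} = \frac{1}{h + 0} = \frac{1}{h}$)
$V{\left(C,a \right)} = \frac{1}{7 \left(15 + C\right)}$ ($V{\left(C,a \right)} = \frac{1}{7 \left(C + 15\right)} = \frac{1}{7 \left(15 + C\right)}$)
$\left(U{\left(-11 \right)} + 141\right) + V{\left(-11,-4 \right)} = \left(\frac{1}{-11} + 141\right) + \frac{1}{7 \left(15 - 11\right)} = \left(- \frac{1}{11} + 141\right) + \frac{1}{7 \cdot 4} = \frac{1550}{11} + \frac{1}{7} \cdot \frac{1}{4} = \frac{1550}{11} + \frac{1}{28} = \frac{43411}{308}$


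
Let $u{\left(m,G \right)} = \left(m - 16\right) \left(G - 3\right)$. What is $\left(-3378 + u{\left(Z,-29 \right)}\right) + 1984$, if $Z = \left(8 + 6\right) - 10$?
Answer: $-1010$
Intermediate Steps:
$Z = 4$ ($Z = 14 - 10 = 4$)
$u{\left(m,G \right)} = \left(-16 + m\right) \left(-3 + G\right)$
$\left(-3378 + u{\left(Z,-29 \right)}\right) + 1984 = \left(-3378 - -384\right) + 1984 = \left(-3378 + \left(48 + 464 - 12 - 116\right)\right) + 1984 = \left(-3378 + 384\right) + 1984 = -2994 + 1984 = -1010$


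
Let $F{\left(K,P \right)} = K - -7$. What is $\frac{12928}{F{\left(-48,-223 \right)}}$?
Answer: $- \frac{12928}{41} \approx -315.32$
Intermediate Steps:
$F{\left(K,P \right)} = 7 + K$ ($F{\left(K,P \right)} = K + 7 = 7 + K$)
$\frac{12928}{F{\left(-48,-223 \right)}} = \frac{12928}{7 - 48} = \frac{12928}{-41} = 12928 \left(- \frac{1}{41}\right) = - \frac{12928}{41}$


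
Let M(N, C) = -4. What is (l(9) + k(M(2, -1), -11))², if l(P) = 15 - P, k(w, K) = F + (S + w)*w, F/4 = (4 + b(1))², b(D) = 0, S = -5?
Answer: 11236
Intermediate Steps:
F = 64 (F = 4*(4 + 0)² = 4*4² = 4*16 = 64)
k(w, K) = 64 + w*(-5 + w) (k(w, K) = 64 + (-5 + w)*w = 64 + w*(-5 + w))
(l(9) + k(M(2, -1), -11))² = ((15 - 1*9) + (64 + (-4)² - 5*(-4)))² = ((15 - 9) + (64 + 16 + 20))² = (6 + 100)² = 106² = 11236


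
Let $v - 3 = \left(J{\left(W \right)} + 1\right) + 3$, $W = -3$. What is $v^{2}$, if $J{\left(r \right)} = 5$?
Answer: $144$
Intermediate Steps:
$v = 12$ ($v = 3 + \left(\left(5 + 1\right) + 3\right) = 3 + \left(6 + 3\right) = 3 + 9 = 12$)
$v^{2} = 12^{2} = 144$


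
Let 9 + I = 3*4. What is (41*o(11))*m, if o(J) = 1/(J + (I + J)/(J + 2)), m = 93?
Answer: 49569/157 ≈ 315.73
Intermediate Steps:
I = 3 (I = -9 + 3*4 = -9 + 12 = 3)
o(J) = 1/(J + (3 + J)/(2 + J)) (o(J) = 1/(J + (3 + J)/(J + 2)) = 1/(J + (3 + J)/(2 + J)))
(41*o(11))*m = (41*((2 + 11)/(3 + 11² + 3*11)))*93 = (41*(13/(3 + 121 + 33)))*93 = (41*(13/157))*93 = (533/157)*93 = 49569/157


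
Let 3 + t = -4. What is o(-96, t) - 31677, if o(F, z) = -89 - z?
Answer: -31759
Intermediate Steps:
t = -7 (t = -3 - 4 = -7)
o(-96, t) - 31677 = (-89 - 1*(-7)) - 31677 = (-89 + 7) - 31677 = -82 - 31677 = -31759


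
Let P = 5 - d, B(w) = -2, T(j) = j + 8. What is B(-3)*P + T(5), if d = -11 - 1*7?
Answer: -33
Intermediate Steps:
d = -18 (d = -11 - 7 = -18)
T(j) = 8 + j
P = 23 (P = 5 - 1*(-18) = 5 + 18 = 23)
B(-3)*P + T(5) = -2*23 + (8 + 5) = -46 + 13 = -33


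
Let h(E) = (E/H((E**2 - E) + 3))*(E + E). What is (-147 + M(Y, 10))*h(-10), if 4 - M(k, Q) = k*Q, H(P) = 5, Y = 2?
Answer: -6520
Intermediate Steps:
M(k, Q) = 4 - Q*k (M(k, Q) = 4 - k*Q = 4 - Q*k)
h(E) = 2*E**2/5 (h(E) = (E/5)*(E + E) = (E*(1/5))*(2*E) = (E/5)*(2*E) = 2*E**2/5)
(-147 + M(Y, 10))*h(-10) = (-147 + (4 - 1*10*2))*((2/5)*(-10)**2) = (-147 + (4 - 20))*((2/5)*100) = (-147 - 16)*40 = -163*40 = -6520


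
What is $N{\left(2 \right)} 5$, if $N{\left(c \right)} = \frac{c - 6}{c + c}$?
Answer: $-5$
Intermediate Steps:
$N{\left(c \right)} = \frac{-6 + c}{2 c}$
$N{\left(2 \right)} 5 = \frac{-6 + 2}{2 \cdot 2} \cdot 5 = \frac{1}{2} \cdot \frac{1}{2} \left(-4\right) 5 = \left(-1\right) 5 = -5$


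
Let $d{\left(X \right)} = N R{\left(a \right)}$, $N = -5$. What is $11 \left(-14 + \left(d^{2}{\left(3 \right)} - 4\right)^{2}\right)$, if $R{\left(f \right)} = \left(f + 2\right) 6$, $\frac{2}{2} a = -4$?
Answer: $142243222$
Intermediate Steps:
$a = -4$
$R{\left(f \right)} = 12 + 6 f$ ($R{\left(f \right)} = \left(2 + f\right) 6 = 12 + 6 f$)
$d{\left(X \right)} = 60$ ($d{\left(X \right)} = - 5 \left(12 + 6 \left(-4\right)\right) = - 5 \left(12 - 24\right) = \left(-5\right) \left(-12\right) = 60$)
$11 \left(-14 + \left(d^{2}{\left(3 \right)} - 4\right)^{2}\right) = 11 \left(-14 + \left(60^{2} - 4\right)^{2}\right) = 11 \left(-14 + \left(3600 - 4\right)^{2}\right) = 11 \left(-14 + 3596^{2}\right) = 11 \left(-14 + 12931216\right) = 11 \cdot 12931202 = 142243222$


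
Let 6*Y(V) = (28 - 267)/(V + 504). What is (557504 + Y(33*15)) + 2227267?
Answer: 16691917135/5994 ≈ 2.7848e+6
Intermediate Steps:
Y(V) = -239/(6*(504 + V)) (Y(V) = ((28 - 267)/(V + 504))/6 = (-239/(504 + V))/6 = -239/(6*(504 + V)))
(557504 + Y(33*15)) + 2227267 = (557504 - 239/(3024 + 6*(33*15))) + 2227267 = (557504 - 239/(3024 + 6*495)) + 2227267 = (557504 - 239/(3024 + 2970)) + 2227267 = (557504 - 239/5994) + 2227267 = 3341678737/5994 + 2227267 = 16691917135/5994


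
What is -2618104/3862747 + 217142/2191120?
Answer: -5454137447/9425102680 ≈ -0.57868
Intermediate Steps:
-2618104/3862747 + 217142/2191120 = -2618104*1/3862747 + 217142*(1/2191120) = -2618104/3862747 + 108571/1095560 = -5454137447/9425102680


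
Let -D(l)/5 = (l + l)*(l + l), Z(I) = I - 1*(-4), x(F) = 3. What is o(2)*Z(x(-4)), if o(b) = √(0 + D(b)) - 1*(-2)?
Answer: 14 + 28*I*√5 ≈ 14.0 + 62.61*I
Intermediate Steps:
Z(I) = 4 + I (Z(I) = I + 4 = 4 + I)
D(l) = -20*l² (D(l) = -5*(l + l)*(l + l) = -5*2*l*2*l = -20*l²)
o(b) = 2 + 2*√5*√(-b²) (o(b) = √(0 - 20*b²) - 1*(-2) = √(-20*b²) + 2 = 2*√5*√(-b²) + 2 = 2 + 2*√5*√(-b²))
o(2)*Z(x(-4)) = (2 + 2*√5*√(-1*2²))*(4 + 3) = (2 + 2*√5*√(-1*4))*7 = (2 + 2*√5*√(-4))*7 = (2 + 2*√5*(2*I))*7 = (2 + 4*I*√5)*7 = 14 + 28*I*√5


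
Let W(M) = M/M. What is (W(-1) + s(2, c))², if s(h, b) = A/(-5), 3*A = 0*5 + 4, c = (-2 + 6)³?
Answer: 121/225 ≈ 0.53778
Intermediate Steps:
W(M) = 1
c = 64 (c = 4³ = 64)
A = 4/3 (A = (0*5 + 4)/3 = (0 + 4)/3 = (⅓)*4 = 4/3 ≈ 1.3333)
s(h, b) = -4/15 (s(h, b) = (4/3)/(-5) = (4/3)*(-⅕) = -4/15)
(W(-1) + s(2, c))² = (1 - 4/15)² = (11/15)² = 121/225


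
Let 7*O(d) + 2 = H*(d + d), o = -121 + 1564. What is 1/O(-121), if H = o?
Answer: -7/349208 ≈ -2.0045e-5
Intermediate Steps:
o = 1443
H = 1443
O(d) = -2/7 + 2886*d/7 (O(d) = -2/7 + (1443*(d + d))/7 = -2/7 + (1443*(2*d))/7 = -2/7 + (2886*d)/7 = -2/7 + 2886*d/7)
1/O(-121) = 1/(-2/7 + (2886/7)*(-121)) = 1/(-2/7 - 349206/7) = 1/(-349208/7) = -7/349208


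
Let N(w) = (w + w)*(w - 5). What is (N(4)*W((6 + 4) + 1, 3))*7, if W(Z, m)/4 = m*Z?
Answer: -7392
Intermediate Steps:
W(Z, m) = 4*Z*m (W(Z, m) = 4*(m*Z) = 4*(Z*m) = 4*Z*m)
N(w) = 2*w*(-5 + w) (N(w) = (2*w)*(-5 + w) = 2*w*(-5 + w))
(N(4)*W((6 + 4) + 1, 3))*7 = ((2*4*(-5 + 4))*(4*((6 + 4) + 1)*3))*7 = ((2*4*(-1))*(4*(10 + 1)*3))*7 = -32*11*3*7 = -8*132*7 = -1056*7 = -7392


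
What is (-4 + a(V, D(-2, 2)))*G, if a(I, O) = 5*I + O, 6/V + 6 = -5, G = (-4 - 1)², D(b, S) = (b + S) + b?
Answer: -2400/11 ≈ -218.18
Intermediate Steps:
D(b, S) = S + 2*b (D(b, S) = (S + b) + b = S + 2*b)
G = 25 (G = (-5)² = 25)
V = -6/11 (V = 6/(-6 - 5) = 6/(-11) = 6*(-1/11) = -6/11 ≈ -0.54545)
a(I, O) = O + 5*I
(-4 + a(V, D(-2, 2)))*G = (-4 + ((2 + 2*(-2)) + 5*(-6/11)))*25 = (-4 + ((2 - 4) - 30/11))*25 = (-4 + (-2 - 30/11))*25 = (-4 - 52/11)*25 = -96/11*25 = -2400/11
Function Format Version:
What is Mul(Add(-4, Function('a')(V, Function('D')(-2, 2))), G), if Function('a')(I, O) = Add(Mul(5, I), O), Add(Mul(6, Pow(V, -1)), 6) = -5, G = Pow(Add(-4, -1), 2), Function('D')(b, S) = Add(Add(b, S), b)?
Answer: Rational(-2400, 11) ≈ -218.18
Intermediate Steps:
Function('D')(b, S) = Add(S, Mul(2, b)) (Function('D')(b, S) = Add(Add(S, b), b) = Add(S, Mul(2, b)))
G = 25 (G = Pow(-5, 2) = 25)
V = Rational(-6, 11) (V = Mul(6, Pow(Add(-6, -5), -1)) = Mul(6, Pow(-11, -1)) = Mul(6, Rational(-1, 11)) = Rational(-6, 11) ≈ -0.54545)
Function('a')(I, O) = Add(O, Mul(5, I))
Mul(Add(-4, Function('a')(V, Function('D')(-2, 2))), G) = Mul(Add(-4, Add(Add(2, Mul(2, -2)), Mul(5, Rational(-6, 11)))), 25) = Mul(Add(-4, Add(Add(2, -4), Rational(-30, 11))), 25) = Mul(Add(-4, Add(-2, Rational(-30, 11))), 25) = Mul(Add(-4, Rational(-52, 11)), 25) = Mul(Rational(-96, 11), 25) = Rational(-2400, 11)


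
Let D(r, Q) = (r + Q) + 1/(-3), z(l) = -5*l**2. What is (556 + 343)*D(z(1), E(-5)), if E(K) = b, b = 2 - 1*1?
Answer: -11687/3 ≈ -3895.7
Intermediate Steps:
b = 1 (b = 2 - 1 = 1)
E(K) = 1
D(r, Q) = -1/3 + Q + r (D(r, Q) = (Q + r) - 1/3 = -1/3 + Q + r)
(556 + 343)*D(z(1), E(-5)) = (556 + 343)*(-1/3 + 1 - 5*1**2) = 899*(-1/3 + 1 - 5*1) = 899*(-1/3 + 1 - 5) = 899*(-13/3) = -11687/3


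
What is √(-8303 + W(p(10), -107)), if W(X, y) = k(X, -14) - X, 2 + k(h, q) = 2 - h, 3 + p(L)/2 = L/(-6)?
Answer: I*√74559/3 ≈ 91.018*I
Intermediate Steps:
p(L) = -6 - L/3 (p(L) = -6 + 2*(L/(-6)) = -6 + 2*(L*(-⅙)) = -6 + 2*(-L/6) = -6 - L/3)
k(h, q) = -h (k(h, q) = -2 + (2 - h) = -h)
W(X, y) = -2*X (W(X, y) = -X - X = -2*X)
√(-8303 + W(p(10), -107)) = √(-8303 - 2*(-6 - ⅓*10)) = √(-8303 - 2*(-6 - 10/3)) = √(-8303 - 2*(-28/3)) = √(-8303 + 56/3) = √(-24853/3) = I*√74559/3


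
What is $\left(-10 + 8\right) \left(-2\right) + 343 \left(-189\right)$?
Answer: $-64823$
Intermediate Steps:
$\left(-10 + 8\right) \left(-2\right) + 343 \left(-189\right) = \left(-2\right) \left(-2\right) - 64827 = 4 - 64827 = -64823$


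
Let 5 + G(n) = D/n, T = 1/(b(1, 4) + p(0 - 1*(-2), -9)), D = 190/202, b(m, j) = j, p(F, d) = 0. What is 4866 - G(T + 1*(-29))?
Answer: 11315409/2323 ≈ 4871.0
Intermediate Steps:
D = 95/101 (D = 190*(1/202) = 95/101 ≈ 0.94059)
T = 1/4 (T = 1/(4 + 0) = 1/4 ≈ 0.25000)
G(n) = -5 + 95/(101*n)
4866 - G(T + 1*(-29)) = 4866 - (-5 + 95/(101*(1/4 + 1*(-29)))) = 4866 - (-5 + 95/(101*(1/4 - 29))) = 4866 - (-5 + 95/(101*(-115/4))) = 4866 - (-5 + (95/101)*(-4/115)) = 4866 - (-5 - 76/2323) = 4866 - 1*(-11691/2323) = 4866 + 11691/2323 = 11315409/2323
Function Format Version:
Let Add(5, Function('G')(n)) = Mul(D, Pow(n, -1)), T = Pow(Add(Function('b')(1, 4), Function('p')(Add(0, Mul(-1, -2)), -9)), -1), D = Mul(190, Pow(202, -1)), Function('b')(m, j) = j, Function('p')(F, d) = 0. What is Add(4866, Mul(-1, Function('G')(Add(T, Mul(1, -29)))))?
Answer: Rational(11315409, 2323) ≈ 4871.0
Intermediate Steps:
D = Rational(95, 101) (D = Mul(190, Rational(1, 202)) = Rational(95, 101) ≈ 0.94059)
T = Rational(1, 4) (T = Pow(Add(4, 0), -1) = Pow(4, -1) = Rational(1, 4) ≈ 0.25000)
Function('G')(n) = Add(-5, Mul(Rational(95, 101), Pow(n, -1)))
Add(4866, Mul(-1, Function('G')(Add(T, Mul(1, -29))))) = Add(4866, Mul(-1, Add(-5, Mul(Rational(95, 101), Pow(Add(Rational(1, 4), Mul(1, -29)), -1))))) = Add(4866, Mul(-1, Add(-5, Mul(Rational(95, 101), Pow(Add(Rational(1, 4), -29), -1))))) = Add(4866, Mul(-1, Add(-5, Mul(Rational(95, 101), Pow(Rational(-115, 4), -1))))) = Add(4866, Mul(-1, Add(-5, Mul(Rational(95, 101), Rational(-4, 115))))) = Add(4866, Mul(-1, Add(-5, Rational(-76, 2323)))) = Add(4866, Mul(-1, Rational(-11691, 2323))) = Add(4866, Rational(11691, 2323)) = Rational(11315409, 2323)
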